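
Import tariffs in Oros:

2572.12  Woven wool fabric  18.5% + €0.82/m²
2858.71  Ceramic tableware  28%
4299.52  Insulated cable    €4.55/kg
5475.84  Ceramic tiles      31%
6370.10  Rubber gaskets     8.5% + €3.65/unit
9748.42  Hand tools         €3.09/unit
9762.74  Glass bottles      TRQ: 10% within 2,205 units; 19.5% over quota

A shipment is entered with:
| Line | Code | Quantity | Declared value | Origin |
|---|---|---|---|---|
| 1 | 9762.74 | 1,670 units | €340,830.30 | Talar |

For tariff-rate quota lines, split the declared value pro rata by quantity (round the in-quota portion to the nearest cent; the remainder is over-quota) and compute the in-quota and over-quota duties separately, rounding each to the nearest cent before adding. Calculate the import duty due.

€34,083.03

Line 1 (9762.74, Talar, 1,670 units, €340,830.30):
Code 9762.74 is under a tariff-rate quota (threshold 2,205 units). Quantity 1,670 units is within the quota, so the in-quota rate 10% applies to the full value.
Duty = €340,830.30 × 10% = €34,083.03.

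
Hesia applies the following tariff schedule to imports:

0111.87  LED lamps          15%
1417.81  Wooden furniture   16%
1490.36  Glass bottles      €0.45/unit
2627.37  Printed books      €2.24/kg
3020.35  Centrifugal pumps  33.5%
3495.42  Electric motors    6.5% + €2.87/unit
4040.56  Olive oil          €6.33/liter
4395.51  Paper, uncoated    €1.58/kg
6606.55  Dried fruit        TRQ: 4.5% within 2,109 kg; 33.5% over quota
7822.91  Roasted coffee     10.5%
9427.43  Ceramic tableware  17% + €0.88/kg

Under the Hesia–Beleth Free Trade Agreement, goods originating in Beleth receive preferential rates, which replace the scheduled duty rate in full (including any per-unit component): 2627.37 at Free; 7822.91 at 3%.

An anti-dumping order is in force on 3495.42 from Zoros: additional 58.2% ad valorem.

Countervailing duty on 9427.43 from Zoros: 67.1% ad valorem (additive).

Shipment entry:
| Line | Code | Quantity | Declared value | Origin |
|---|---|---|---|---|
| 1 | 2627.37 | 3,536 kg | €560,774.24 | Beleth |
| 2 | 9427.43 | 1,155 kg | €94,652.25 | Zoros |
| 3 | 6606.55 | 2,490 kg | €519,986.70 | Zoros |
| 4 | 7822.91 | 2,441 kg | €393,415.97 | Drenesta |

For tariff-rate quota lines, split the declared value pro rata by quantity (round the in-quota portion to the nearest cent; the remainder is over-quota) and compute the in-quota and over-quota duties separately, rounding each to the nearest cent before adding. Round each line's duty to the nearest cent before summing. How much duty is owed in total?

Line 1 (2627.37, Beleth, 3,536 kg, €560,774.24):
Base rate for 2627.37 is €2.24/kg.
Origin Beleth qualifies under the Hesia–Beleth agreement and 2627.37 is covered: preferential rate Free applies instead.
Duty = €560,774.24 × 0% = €0.00.
Line 2 (9427.43, Zoros, 1,155 kg, €94,652.25):
Base rate for 9427.43 is 17% + €0.88/kg.
Additional duty on 9427.43 from Zoros: +67.1%. Applied ad valorem rate: 17% + 67.1% = 84.1%.
Duty = €94,652.25 × 84.1% + 1,155 × €0.88 = €80,618.94.
Line 3 (6606.55, Zoros, 2,490 kg, €519,986.70):
Code 6606.55 is under a tariff-rate quota (threshold 2,109 kg). In-quota: 2,109 kg at 4.5%; over-quota: 381 kg at 33.5%.
Pro-rata value split: in-quota = €519,986.70 × 2,109/2,490 = €440,422.47; over-quota = €519,986.70 − €440,422.47 = €79,564.23.
In-quota duty = €440,422.47 × 4.5% = €19,819.01. Over-quota duty = €79,564.23 × 33.5% = €26,654.02.
Line duty = €19,819.01 + €26,654.02 = €46,473.03.
Line 4 (7822.91, Drenesta, 2,441 kg, €393,415.97):
Base rate for 7822.91 is 10.5%.
7822.91 has an FTA preferential rate, but origin Drenesta is not Beleth; base rate stands.
Duty = €393,415.97 × 10.5% = €41,308.68.
Total = €0.00 + €80,618.94 + €46,473.03 + €41,308.68 = €168,400.65.

€168,400.65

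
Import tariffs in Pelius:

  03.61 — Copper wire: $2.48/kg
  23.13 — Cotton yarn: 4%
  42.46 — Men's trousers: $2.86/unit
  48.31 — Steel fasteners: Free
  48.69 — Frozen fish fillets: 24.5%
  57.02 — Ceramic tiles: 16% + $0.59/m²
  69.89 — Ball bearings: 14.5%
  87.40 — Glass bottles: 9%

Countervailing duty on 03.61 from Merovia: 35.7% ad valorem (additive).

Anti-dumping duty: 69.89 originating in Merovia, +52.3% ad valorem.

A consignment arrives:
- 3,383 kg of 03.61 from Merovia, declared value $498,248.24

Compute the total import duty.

$186,264.46

Line 1 (03.61, Merovia, 3,383 kg, $498,248.24):
Base rate for 03.61 is $2.48/kg.
Additional duty on 03.61 from Merovia: +35.7% ad valorem. Applied ad valorem rate = 35.7%.
Duty = $498,248.24 × 35.7% + 3,383 × $2.48 = $186,264.46.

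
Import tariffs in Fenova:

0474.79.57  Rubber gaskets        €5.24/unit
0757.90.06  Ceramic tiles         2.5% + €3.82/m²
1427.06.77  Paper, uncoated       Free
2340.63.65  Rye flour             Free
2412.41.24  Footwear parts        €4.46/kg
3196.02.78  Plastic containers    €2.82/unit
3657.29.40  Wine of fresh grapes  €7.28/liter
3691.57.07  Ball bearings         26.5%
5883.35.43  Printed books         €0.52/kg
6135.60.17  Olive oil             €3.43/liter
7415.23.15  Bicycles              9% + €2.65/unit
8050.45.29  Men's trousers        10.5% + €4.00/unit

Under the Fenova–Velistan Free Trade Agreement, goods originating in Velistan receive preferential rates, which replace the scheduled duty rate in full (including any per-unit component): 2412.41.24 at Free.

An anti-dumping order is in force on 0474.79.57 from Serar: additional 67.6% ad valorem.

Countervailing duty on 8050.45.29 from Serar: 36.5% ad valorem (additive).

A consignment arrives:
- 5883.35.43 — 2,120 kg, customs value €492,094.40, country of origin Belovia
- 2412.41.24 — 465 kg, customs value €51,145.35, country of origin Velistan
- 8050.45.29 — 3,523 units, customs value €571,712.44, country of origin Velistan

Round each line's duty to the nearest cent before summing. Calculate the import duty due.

€75,224.21

Line 1 (5883.35.43, Belovia, 2,120 kg, €492,094.40):
Base rate for 5883.35.43 is €0.52/kg.
Duty = 2,120 × €0.52 = €1,102.40.
Line 2 (2412.41.24, Velistan, 465 kg, €51,145.35):
Base rate for 2412.41.24 is €4.46/kg.
Origin Velistan qualifies under the Fenova–Velistan agreement and 2412.41.24 is covered: preferential rate Free applies instead.
Duty = €51,145.35 × 0% = €0.00.
Line 3 (8050.45.29, Velistan, 3,523 units, €571,712.44):
Base rate for 8050.45.29 is 10.5% + €4.00/unit.
Origin Velistan is the FTA partner but 8050.45.29 is not on the preference list; base rate stands.
The additional-duty order on 8050.45.29 targets Serar, not Velistan; it does not apply.
Duty = €571,712.44 × 10.5% + 3,523 × €4.00 = €74,121.81.
Total = €1,102.40 + €0.00 + €74,121.81 = €75,224.21.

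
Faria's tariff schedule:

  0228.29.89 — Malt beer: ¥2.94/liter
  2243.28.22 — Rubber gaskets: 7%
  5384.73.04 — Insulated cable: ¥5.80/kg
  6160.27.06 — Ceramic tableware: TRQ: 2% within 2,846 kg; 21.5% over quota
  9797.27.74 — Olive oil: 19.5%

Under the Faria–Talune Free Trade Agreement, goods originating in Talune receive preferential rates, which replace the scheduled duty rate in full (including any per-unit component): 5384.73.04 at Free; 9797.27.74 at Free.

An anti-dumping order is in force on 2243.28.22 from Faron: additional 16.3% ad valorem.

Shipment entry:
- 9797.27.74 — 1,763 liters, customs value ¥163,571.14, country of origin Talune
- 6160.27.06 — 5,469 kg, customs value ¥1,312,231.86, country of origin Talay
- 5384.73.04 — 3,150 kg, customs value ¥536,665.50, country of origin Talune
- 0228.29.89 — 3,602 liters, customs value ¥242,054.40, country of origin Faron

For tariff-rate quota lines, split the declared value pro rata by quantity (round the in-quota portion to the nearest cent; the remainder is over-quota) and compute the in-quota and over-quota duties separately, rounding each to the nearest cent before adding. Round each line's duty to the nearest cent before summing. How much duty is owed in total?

¥159,560.22

Line 1 (9797.27.74, Talune, 1,763 liters, ¥163,571.14):
Base rate for 9797.27.74 is 19.5%.
Origin Talune qualifies under the Faria–Talune agreement and 9797.27.74 is covered: preferential rate Free applies instead.
Duty = ¥163,571.14 × 0% = ¥0.00.
Line 2 (6160.27.06, Talay, 5,469 kg, ¥1,312,231.86):
Code 6160.27.06 is under a tariff-rate quota (threshold 2,846 kg). In-quota: 2,846 kg at 2%; over-quota: 2,623 kg at 21.5%.
Pro-rata value split: in-quota = ¥1,312,231.86 × 2,846/5,469 = ¥682,869.24; over-quota = ¥1,312,231.86 − ¥682,869.24 = ¥629,362.62.
In-quota duty = ¥682,869.24 × 2% = ¥13,657.38. Over-quota duty = ¥629,362.62 × 21.5% = ¥135,312.96.
Line duty = ¥13,657.38 + ¥135,312.96 = ¥148,970.34.
Line 3 (5384.73.04, Talune, 3,150 kg, ¥536,665.50):
Base rate for 5384.73.04 is ¥5.80/kg.
Origin Talune qualifies under the Faria–Talune agreement and 5384.73.04 is covered: preferential rate Free applies instead.
Duty = ¥536,665.50 × 0% = ¥0.00.
Line 4 (0228.29.89, Faron, 3,602 liters, ¥242,054.40):
Base rate for 0228.29.89 is ¥2.94/liter.
Duty = 3,602 × ¥2.94 = ¥10,589.88.
Total = ¥0.00 + ¥148,970.34 + ¥0.00 + ¥10,589.88 = ¥159,560.22.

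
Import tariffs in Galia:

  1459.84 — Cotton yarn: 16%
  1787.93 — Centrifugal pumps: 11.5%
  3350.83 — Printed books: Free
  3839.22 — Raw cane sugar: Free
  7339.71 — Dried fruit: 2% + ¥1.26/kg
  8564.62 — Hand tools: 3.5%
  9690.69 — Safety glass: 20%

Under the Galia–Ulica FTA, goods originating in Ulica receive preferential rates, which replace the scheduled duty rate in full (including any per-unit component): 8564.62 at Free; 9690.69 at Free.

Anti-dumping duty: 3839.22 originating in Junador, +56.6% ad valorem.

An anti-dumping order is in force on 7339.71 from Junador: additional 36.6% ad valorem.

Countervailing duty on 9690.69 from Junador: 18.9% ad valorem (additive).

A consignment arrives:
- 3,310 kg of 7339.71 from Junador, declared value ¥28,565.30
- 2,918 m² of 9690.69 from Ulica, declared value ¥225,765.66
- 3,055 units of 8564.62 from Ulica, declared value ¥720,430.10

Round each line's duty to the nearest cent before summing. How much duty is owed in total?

Line 1 (7339.71, Junador, 3,310 kg, ¥28,565.30):
Base rate for 7339.71 is 2% + ¥1.26/kg.
Additional duty on 7339.71 from Junador: +36.6%. Applied ad valorem rate: 2% + 36.6% = 38.6%.
Duty = ¥28,565.30 × 38.6% + 3,310 × ¥1.26 = ¥15,196.81.
Line 2 (9690.69, Ulica, 2,918 m², ¥225,765.66):
Base rate for 9690.69 is 20%.
Origin Ulica qualifies under the Galia–Ulica agreement and 9690.69 is covered: preferential rate Free applies instead.
The additional-duty order on 9690.69 targets Junador, not Ulica; it does not apply.
Duty = ¥225,765.66 × 0% = ¥0.00.
Line 3 (8564.62, Ulica, 3,055 units, ¥720,430.10):
Base rate for 8564.62 is 3.5%.
Origin Ulica qualifies under the Galia–Ulica agreement and 8564.62 is covered: preferential rate Free applies instead.
Duty = ¥720,430.10 × 0% = ¥0.00.
Total = ¥15,196.81 + ¥0.00 + ¥0.00 = ¥15,196.81.

¥15,196.81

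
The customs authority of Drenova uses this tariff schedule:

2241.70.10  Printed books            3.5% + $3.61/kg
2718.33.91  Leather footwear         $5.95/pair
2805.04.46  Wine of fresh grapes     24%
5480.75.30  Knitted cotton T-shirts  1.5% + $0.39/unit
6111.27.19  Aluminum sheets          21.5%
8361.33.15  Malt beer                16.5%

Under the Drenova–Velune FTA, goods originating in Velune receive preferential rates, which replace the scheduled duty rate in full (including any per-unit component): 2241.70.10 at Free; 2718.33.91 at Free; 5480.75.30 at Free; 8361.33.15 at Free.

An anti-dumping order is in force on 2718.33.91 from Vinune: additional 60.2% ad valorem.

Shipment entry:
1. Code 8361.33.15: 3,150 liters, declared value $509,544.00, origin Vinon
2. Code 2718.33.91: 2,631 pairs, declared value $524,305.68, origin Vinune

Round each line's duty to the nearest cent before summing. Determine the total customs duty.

$415,361.23

Line 1 (8361.33.15, Vinon, 3,150 liters, $509,544.00):
Base rate for 8361.33.15 is 16.5%.
8361.33.15 has an FTA preferential rate, but origin Vinon is not Velune; base rate stands.
Duty = $509,544.00 × 16.5% = $84,074.76.
Line 2 (2718.33.91, Vinune, 2,631 pairs, $524,305.68):
Base rate for 2718.33.91 is $5.95/pair.
2718.33.91 has an FTA preferential rate, but origin Vinune is not Velune; base rate stands.
Additional duty on 2718.33.91 from Vinune: +60.2% ad valorem. Applied ad valorem rate = 60.2%.
Duty = $524,305.68 × 60.2% + 2,631 × $5.95 = $331,286.47.
Total = $84,074.76 + $331,286.47 = $415,361.23.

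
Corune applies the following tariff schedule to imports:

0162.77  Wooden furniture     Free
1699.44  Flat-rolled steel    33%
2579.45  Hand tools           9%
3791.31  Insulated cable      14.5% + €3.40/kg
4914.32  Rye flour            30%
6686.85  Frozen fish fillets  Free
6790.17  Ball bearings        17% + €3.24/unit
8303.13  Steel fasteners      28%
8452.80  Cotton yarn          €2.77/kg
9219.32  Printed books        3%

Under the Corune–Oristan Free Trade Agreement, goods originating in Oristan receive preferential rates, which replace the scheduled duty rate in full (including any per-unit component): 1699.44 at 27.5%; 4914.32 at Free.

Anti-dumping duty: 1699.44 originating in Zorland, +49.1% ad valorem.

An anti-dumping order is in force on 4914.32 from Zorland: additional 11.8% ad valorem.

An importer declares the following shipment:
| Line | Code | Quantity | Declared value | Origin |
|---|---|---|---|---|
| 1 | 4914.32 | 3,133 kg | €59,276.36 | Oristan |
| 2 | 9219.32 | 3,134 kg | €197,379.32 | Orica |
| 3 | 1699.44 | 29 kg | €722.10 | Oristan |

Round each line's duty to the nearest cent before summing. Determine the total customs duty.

€6,119.96

Line 1 (4914.32, Oristan, 3,133 kg, €59,276.36):
Base rate for 4914.32 is 30%.
Origin Oristan qualifies under the Corune–Oristan agreement and 4914.32 is covered: preferential rate Free applies instead.
The additional-duty order on 4914.32 targets Zorland, not Oristan; it does not apply.
Duty = €59,276.36 × 0% = €0.00.
Line 2 (9219.32, Orica, 3,134 kg, €197,379.32):
Base rate for 9219.32 is 3%.
Duty = €197,379.32 × 3% = €5,921.38.
Line 3 (1699.44, Oristan, 29 kg, €722.10):
Base rate for 1699.44 is 33%.
Origin Oristan qualifies under the Corune–Oristan agreement and 1699.44 is covered: preferential rate 27.5% applies instead.
The additional-duty order on 1699.44 targets Zorland, not Oristan; it does not apply.
Duty = €722.10 × 27.5% = €198.58.
Total = €0.00 + €5,921.38 + €198.58 = €6,119.96.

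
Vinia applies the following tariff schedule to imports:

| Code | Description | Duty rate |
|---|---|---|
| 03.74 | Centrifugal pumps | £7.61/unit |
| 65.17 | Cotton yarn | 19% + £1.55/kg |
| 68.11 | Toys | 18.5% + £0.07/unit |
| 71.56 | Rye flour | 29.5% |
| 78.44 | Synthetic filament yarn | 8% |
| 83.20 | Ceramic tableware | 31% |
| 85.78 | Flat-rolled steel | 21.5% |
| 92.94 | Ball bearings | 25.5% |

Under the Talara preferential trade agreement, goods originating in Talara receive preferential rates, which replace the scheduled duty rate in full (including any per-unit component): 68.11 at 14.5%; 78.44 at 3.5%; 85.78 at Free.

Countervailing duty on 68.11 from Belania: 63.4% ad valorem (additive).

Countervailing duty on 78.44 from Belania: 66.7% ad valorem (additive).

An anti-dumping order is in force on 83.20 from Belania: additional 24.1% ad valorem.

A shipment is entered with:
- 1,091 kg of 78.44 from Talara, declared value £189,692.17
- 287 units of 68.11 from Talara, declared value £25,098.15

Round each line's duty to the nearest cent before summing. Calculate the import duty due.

Line 1 (78.44, Talara, 1,091 kg, £189,692.17):
Base rate for 78.44 is 8%.
Origin Talara qualifies under the Vinia–Talara agreement and 78.44 is covered: preferential rate 3.5% applies instead.
The additional-duty order on 78.44 targets Belania, not Talara; it does not apply.
Duty = £189,692.17 × 3.5% = £6,639.23.
Line 2 (68.11, Talara, 287 units, £25,098.15):
Base rate for 68.11 is 18.5% + £0.07/unit.
Origin Talara qualifies under the Vinia–Talara agreement and 68.11 is covered: preferential rate 14.5% applies instead.
The additional-duty order on 68.11 targets Belania, not Talara; it does not apply.
Duty = £25,098.15 × 14.5% = £3,639.23.
Total = £6,639.23 + £3,639.23 = £10,278.46.

£10,278.46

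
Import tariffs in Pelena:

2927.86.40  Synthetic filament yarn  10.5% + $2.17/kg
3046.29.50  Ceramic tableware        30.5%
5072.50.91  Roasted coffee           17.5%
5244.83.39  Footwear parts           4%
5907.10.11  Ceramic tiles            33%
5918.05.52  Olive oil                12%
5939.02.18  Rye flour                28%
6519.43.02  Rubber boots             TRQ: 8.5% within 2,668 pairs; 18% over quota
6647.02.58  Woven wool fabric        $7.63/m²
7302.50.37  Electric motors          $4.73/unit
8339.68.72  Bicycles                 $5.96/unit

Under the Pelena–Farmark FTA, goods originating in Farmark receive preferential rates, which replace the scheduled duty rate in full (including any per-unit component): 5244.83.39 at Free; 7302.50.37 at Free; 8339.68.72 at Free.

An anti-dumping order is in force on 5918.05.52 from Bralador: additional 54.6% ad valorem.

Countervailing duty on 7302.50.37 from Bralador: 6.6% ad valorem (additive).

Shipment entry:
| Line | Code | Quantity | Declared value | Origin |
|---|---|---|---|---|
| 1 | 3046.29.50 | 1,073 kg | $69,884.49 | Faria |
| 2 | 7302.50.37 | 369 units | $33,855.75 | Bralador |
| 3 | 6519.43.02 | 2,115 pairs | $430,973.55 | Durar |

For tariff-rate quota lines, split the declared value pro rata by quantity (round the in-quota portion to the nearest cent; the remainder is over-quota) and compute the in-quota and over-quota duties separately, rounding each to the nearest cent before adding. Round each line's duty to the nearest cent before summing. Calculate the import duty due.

$61,927.37

Line 1 (3046.29.50, Faria, 1,073 kg, $69,884.49):
Base rate for 3046.29.50 is 30.5%.
Duty = $69,884.49 × 30.5% = $21,314.77.
Line 2 (7302.50.37, Bralador, 369 units, $33,855.75):
Base rate for 7302.50.37 is $4.73/unit.
7302.50.37 has an FTA preferential rate, but origin Bralador is not Farmark; base rate stands.
Additional duty on 7302.50.37 from Bralador: +6.6% ad valorem. Applied ad valorem rate = 6.6%.
Duty = $33,855.75 × 6.6% + 369 × $4.73 = $3,979.85.
Line 3 (6519.43.02, Durar, 2,115 pairs, $430,973.55):
Code 6519.43.02 is under a tariff-rate quota (threshold 2,668 pairs). Quantity 2,115 pairs is within the quota, so the in-quota rate 8.5% applies to the full value.
Duty = $430,973.55 × 8.5% = $36,632.75.
Total = $21,314.77 + $3,979.85 + $36,632.75 = $61,927.37.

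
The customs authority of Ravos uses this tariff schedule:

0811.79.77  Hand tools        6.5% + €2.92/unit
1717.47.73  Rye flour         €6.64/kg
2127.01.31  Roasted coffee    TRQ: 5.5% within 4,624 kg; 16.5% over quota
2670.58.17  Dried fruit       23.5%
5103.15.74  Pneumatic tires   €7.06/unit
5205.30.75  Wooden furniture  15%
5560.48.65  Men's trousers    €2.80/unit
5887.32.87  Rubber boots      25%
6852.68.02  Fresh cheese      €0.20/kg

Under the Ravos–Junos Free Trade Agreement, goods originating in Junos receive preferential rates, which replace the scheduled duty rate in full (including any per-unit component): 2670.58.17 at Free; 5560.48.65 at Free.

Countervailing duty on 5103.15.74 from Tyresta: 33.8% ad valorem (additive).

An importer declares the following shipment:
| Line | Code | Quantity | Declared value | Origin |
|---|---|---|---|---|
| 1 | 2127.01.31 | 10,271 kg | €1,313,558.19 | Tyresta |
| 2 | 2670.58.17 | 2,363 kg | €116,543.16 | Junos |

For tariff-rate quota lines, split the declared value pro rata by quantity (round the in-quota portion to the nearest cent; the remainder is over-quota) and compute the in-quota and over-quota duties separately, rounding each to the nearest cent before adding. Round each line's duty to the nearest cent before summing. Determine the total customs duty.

€151,687.13

Line 1 (2127.01.31, Tyresta, 10,271 kg, €1,313,558.19):
Code 2127.01.31 is under a tariff-rate quota (threshold 4,624 kg). In-quota: 4,624 kg at 5.5%; over-quota: 5,647 kg at 16.5%.
Pro-rata value split: in-quota = €1,313,558.19 × 4,624/10,271 = €591,363.36; over-quota = €1,313,558.19 − €591,363.36 = €722,194.83.
In-quota duty = €591,363.36 × 5.5% = €32,524.98. Over-quota duty = €722,194.83 × 16.5% = €119,162.15.
Line duty = €32,524.98 + €119,162.15 = €151,687.13.
Line 2 (2670.58.17, Junos, 2,363 kg, €116,543.16):
Base rate for 2670.58.17 is 23.5%.
Origin Junos qualifies under the Ravos–Junos agreement and 2670.58.17 is covered: preferential rate Free applies instead.
Duty = €116,543.16 × 0% = €0.00.
Total = €151,687.13 + €0.00 = €151,687.13.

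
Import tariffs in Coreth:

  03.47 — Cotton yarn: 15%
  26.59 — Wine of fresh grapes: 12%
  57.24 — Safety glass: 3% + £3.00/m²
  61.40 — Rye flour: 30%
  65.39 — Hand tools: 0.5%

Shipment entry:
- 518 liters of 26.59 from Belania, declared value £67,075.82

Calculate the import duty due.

£8,049.10

Line 1 (26.59, Belania, 518 liters, £67,075.82):
Base rate for 26.59 is 12%.
Duty = £67,075.82 × 12% = £8,049.10.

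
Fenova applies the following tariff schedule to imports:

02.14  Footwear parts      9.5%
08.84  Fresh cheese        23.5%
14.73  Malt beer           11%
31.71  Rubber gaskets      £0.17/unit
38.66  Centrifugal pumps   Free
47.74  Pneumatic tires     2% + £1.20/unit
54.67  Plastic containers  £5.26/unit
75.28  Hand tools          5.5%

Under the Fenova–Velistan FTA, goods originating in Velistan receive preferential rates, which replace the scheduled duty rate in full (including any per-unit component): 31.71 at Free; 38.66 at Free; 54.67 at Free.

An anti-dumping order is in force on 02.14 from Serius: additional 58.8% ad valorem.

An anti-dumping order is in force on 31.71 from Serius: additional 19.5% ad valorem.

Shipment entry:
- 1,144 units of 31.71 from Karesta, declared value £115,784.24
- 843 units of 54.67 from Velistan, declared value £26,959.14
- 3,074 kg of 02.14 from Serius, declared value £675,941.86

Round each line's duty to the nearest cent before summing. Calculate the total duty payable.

Line 1 (31.71, Karesta, 1,144 units, £115,784.24):
Base rate for 31.71 is £0.17/unit.
31.71 has an FTA preferential rate, but origin Karesta is not Velistan; base rate stands.
The additional-duty order on 31.71 targets Serius, not Karesta; it does not apply.
Duty = 1,144 × £0.17 = £194.48.
Line 2 (54.67, Velistan, 843 units, £26,959.14):
Base rate for 54.67 is £5.26/unit.
Origin Velistan qualifies under the Fenova–Velistan agreement and 54.67 is covered: preferential rate Free applies instead.
Duty = £26,959.14 × 0% = £0.00.
Line 3 (02.14, Serius, 3,074 kg, £675,941.86):
Base rate for 02.14 is 9.5%.
Additional duty on 02.14 from Serius: +58.8%. Applied ad valorem rate: 9.5% + 58.8% = 68.3%.
Duty = £675,941.86 × 68.3% = £461,668.29.
Total = £194.48 + £0.00 + £461,668.29 = £461,862.77.

£461,862.77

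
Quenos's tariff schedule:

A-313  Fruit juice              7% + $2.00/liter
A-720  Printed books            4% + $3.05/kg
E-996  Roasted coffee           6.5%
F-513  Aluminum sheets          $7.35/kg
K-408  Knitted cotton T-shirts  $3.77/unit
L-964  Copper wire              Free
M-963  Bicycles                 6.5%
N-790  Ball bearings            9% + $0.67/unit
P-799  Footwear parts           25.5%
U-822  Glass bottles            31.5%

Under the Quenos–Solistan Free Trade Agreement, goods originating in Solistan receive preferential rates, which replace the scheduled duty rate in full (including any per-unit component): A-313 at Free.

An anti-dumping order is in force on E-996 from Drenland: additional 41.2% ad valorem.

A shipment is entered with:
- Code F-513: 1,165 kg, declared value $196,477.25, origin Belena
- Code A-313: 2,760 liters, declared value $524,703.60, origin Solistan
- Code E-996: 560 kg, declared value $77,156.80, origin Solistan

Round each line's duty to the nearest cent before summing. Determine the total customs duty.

$13,577.94

Line 1 (F-513, Belena, 1,165 kg, $196,477.25):
Base rate for F-513 is $7.35/kg.
Duty = 1,165 × $7.35 = $8,562.75.
Line 2 (A-313, Solistan, 2,760 liters, $524,703.60):
Base rate for A-313 is 7% + $2.00/liter.
Origin Solistan qualifies under the Quenos–Solistan agreement and A-313 is covered: preferential rate Free applies instead.
Duty = $524,703.60 × 0% = $0.00.
Line 3 (E-996, Solistan, 560 kg, $77,156.80):
Base rate for E-996 is 6.5%.
Origin Solistan is the FTA partner but E-996 is not on the preference list; base rate stands.
The additional-duty order on E-996 targets Drenland, not Solistan; it does not apply.
Duty = $77,156.80 × 6.5% = $5,015.19.
Total = $8,562.75 + $0.00 + $5,015.19 = $13,577.94.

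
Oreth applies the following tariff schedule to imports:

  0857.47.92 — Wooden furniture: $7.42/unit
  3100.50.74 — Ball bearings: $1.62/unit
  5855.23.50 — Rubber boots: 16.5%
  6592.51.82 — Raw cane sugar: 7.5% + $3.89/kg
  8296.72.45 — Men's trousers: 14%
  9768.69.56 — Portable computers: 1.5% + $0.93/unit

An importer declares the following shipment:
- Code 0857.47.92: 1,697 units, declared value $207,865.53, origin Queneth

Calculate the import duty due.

$12,591.74

Line 1 (0857.47.92, Queneth, 1,697 units, $207,865.53):
Base rate for 0857.47.92 is $7.42/unit.
Duty = 1,697 × $7.42 = $12,591.74.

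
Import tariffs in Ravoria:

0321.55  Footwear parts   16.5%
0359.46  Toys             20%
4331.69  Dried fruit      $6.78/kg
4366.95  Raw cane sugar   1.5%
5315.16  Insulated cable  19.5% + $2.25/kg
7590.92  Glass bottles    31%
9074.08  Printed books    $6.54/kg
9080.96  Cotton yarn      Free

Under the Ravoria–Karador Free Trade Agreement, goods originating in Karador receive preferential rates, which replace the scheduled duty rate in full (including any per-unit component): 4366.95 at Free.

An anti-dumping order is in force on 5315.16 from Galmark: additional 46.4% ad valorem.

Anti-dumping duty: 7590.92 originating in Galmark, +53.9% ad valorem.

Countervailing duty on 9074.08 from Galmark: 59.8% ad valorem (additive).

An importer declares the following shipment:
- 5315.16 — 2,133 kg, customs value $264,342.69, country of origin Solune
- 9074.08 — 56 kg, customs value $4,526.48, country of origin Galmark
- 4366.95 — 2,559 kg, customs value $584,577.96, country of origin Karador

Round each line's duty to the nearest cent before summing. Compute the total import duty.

Line 1 (5315.16, Solune, 2,133 kg, $264,342.69):
Base rate for 5315.16 is 19.5% + $2.25/kg.
The additional-duty order on 5315.16 targets Galmark, not Solune; it does not apply.
Duty = $264,342.69 × 19.5% + 2,133 × $2.25 = $56,346.07.
Line 2 (9074.08, Galmark, 56 kg, $4,526.48):
Base rate for 9074.08 is $6.54/kg.
Additional duty on 9074.08 from Galmark: +59.8% ad valorem. Applied ad valorem rate = 59.8%.
Duty = $4,526.48 × 59.8% + 56 × $6.54 = $3,073.08.
Line 3 (4366.95, Karador, 2,559 kg, $584,577.96):
Base rate for 4366.95 is 1.5%.
Origin Karador qualifies under the Ravoria–Karador agreement and 4366.95 is covered: preferential rate Free applies instead.
Duty = $584,577.96 × 0% = $0.00.
Total = $56,346.07 + $3,073.08 + $0.00 = $59,419.15.

$59,419.15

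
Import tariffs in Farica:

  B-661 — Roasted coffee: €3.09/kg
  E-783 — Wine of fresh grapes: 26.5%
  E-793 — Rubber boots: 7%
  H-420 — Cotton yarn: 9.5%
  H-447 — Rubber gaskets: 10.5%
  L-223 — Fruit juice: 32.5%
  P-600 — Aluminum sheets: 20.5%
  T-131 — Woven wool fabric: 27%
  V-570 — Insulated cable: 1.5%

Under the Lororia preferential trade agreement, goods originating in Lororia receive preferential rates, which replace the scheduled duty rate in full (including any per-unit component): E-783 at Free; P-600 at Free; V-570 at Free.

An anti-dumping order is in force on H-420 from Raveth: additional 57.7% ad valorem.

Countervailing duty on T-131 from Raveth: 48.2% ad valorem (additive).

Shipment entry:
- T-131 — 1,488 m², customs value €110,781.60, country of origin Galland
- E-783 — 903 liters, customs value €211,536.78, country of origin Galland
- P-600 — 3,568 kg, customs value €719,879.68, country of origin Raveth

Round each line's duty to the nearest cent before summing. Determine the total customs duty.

Line 1 (T-131, Galland, 1,488 m², €110,781.60):
Base rate for T-131 is 27%.
The additional-duty order on T-131 targets Raveth, not Galland; it does not apply.
Duty = €110,781.60 × 27% = €29,911.03.
Line 2 (E-783, Galland, 903 liters, €211,536.78):
Base rate for E-783 is 26.5%.
E-783 has an FTA preferential rate, but origin Galland is not Lororia; base rate stands.
Duty = €211,536.78 × 26.5% = €56,057.25.
Line 3 (P-600, Raveth, 3,568 kg, €719,879.68):
Base rate for P-600 is 20.5%.
P-600 has an FTA preferential rate, but origin Raveth is not Lororia; base rate stands.
Duty = €719,879.68 × 20.5% = €147,575.33.
Total = €29,911.03 + €56,057.25 + €147,575.33 = €233,543.61.

€233,543.61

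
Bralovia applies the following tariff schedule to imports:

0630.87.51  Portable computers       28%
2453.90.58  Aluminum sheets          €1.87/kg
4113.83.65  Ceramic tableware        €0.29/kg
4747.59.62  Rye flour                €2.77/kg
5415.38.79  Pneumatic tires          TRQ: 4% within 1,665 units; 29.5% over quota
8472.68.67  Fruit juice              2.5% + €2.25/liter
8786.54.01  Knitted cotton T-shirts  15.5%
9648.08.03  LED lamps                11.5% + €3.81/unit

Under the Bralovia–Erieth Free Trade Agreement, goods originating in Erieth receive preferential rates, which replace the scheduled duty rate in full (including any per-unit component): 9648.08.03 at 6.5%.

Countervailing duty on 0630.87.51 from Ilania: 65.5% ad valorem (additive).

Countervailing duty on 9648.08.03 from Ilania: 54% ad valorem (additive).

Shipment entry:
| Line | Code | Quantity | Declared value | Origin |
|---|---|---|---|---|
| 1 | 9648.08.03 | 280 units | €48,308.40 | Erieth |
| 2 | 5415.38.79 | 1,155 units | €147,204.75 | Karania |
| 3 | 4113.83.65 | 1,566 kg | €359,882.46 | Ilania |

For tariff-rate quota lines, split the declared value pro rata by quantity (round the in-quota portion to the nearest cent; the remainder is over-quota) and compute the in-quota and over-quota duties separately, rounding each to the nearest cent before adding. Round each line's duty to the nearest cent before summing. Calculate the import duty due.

€9,482.38

Line 1 (9648.08.03, Erieth, 280 units, €48,308.40):
Base rate for 9648.08.03 is 11.5% + €3.81/unit.
Origin Erieth qualifies under the Bralovia–Erieth agreement and 9648.08.03 is covered: preferential rate 6.5% applies instead.
The additional-duty order on 9648.08.03 targets Ilania, not Erieth; it does not apply.
Duty = €48,308.40 × 6.5% = €3,140.05.
Line 2 (5415.38.79, Karania, 1,155 units, €147,204.75):
Code 5415.38.79 is under a tariff-rate quota (threshold 1,665 units). Quantity 1,155 units is within the quota, so the in-quota rate 4% applies to the full value.
Duty = €147,204.75 × 4% = €5,888.19.
Line 3 (4113.83.65, Ilania, 1,566 kg, €359,882.46):
Base rate for 4113.83.65 is €0.29/kg.
Duty = 1,566 × €0.29 = €454.14.
Total = €3,140.05 + €5,888.19 + €454.14 = €9,482.38.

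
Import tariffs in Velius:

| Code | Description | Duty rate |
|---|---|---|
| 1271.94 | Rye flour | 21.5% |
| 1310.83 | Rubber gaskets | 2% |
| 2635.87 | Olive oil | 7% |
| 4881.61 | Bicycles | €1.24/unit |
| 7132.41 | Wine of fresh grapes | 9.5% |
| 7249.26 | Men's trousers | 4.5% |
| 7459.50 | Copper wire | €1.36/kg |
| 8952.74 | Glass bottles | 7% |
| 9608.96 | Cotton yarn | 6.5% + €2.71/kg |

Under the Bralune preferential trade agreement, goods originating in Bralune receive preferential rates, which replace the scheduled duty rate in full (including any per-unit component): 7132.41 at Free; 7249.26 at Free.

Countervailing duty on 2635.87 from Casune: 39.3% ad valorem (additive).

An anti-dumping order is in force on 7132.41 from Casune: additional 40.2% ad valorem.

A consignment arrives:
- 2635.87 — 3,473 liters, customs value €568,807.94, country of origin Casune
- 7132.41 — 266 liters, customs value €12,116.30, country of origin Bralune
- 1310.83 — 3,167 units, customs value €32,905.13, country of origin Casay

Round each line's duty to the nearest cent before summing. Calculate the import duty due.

€264,016.18

Line 1 (2635.87, Casune, 3,473 liters, €568,807.94):
Base rate for 2635.87 is 7%.
Additional duty on 2635.87 from Casune: +39.3%. Applied ad valorem rate: 7% + 39.3% = 46.3%.
Duty = €568,807.94 × 46.3% = €263,358.08.
Line 2 (7132.41, Bralune, 266 liters, €12,116.30):
Base rate for 7132.41 is 9.5%.
Origin Bralune qualifies under the Velius–Bralune agreement and 7132.41 is covered: preferential rate Free applies instead.
The additional-duty order on 7132.41 targets Casune, not Bralune; it does not apply.
Duty = €12,116.30 × 0% = €0.00.
Line 3 (1310.83, Casay, 3,167 units, €32,905.13):
Base rate for 1310.83 is 2%.
Duty = €32,905.13 × 2% = €658.10.
Total = €263,358.08 + €0.00 + €658.10 = €264,016.18.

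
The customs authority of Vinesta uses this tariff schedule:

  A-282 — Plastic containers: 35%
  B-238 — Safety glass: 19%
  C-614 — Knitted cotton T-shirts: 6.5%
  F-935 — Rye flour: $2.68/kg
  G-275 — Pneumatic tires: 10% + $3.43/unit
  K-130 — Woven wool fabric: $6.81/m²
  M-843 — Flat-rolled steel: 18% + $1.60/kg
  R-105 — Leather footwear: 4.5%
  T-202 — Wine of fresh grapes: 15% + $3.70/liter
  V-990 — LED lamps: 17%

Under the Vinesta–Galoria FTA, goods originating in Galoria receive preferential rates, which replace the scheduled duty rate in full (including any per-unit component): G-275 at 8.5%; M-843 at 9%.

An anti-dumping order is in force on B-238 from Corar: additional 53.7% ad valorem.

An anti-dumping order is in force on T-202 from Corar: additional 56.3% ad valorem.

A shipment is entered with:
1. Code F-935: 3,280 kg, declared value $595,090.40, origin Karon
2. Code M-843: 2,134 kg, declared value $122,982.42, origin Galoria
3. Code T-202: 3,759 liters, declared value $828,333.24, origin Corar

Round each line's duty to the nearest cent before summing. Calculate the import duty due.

Line 1 (F-935, Karon, 3,280 kg, $595,090.40):
Base rate for F-935 is $2.68/kg.
Duty = 3,280 × $2.68 = $8,790.40.
Line 2 (M-843, Galoria, 2,134 kg, $122,982.42):
Base rate for M-843 is 18% + $1.60/kg.
Origin Galoria qualifies under the Vinesta–Galoria agreement and M-843 is covered: preferential rate 9% applies instead.
Duty = $122,982.42 × 9% = $11,068.42.
Line 3 (T-202, Corar, 3,759 liters, $828,333.24):
Base rate for T-202 is 15% + $3.70/liter.
Additional duty on T-202 from Corar: +56.3%. Applied ad valorem rate: 15% + 56.3% = 71.3%.
Duty = $828,333.24 × 71.3% + 3,759 × $3.70 = $604,509.90.
Total = $8,790.40 + $11,068.42 + $604,509.90 = $624,368.72.

$624,368.72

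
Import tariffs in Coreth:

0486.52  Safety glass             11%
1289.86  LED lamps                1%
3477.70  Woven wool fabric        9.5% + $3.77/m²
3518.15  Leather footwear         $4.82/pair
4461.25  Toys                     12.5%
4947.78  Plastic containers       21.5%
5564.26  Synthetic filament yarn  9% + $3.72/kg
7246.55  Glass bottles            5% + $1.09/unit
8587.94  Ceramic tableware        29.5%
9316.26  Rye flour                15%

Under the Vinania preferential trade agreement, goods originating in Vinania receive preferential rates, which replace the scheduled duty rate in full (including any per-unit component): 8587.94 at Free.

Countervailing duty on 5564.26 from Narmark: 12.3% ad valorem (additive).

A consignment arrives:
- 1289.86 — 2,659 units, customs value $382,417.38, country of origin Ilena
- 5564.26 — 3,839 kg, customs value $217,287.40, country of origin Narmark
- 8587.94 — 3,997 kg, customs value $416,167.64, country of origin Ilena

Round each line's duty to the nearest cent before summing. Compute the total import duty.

Line 1 (1289.86, Ilena, 2,659 units, $382,417.38):
Base rate for 1289.86 is 1%.
Duty = $382,417.38 × 1% = $3,824.17.
Line 2 (5564.26, Narmark, 3,839 kg, $217,287.40):
Base rate for 5564.26 is 9% + $3.72/kg.
Additional duty on 5564.26 from Narmark: +12.3%. Applied ad valorem rate: 9% + 12.3% = 21.3%.
Duty = $217,287.40 × 21.3% + 3,839 × $3.72 = $60,563.30.
Line 3 (8587.94, Ilena, 3,997 kg, $416,167.64):
Base rate for 8587.94 is 29.5%.
8587.94 has an FTA preferential rate, but origin Ilena is not Vinania; base rate stands.
Duty = $416,167.64 × 29.5% = $122,769.45.
Total = $3,824.17 + $60,563.30 + $122,769.45 = $187,156.92.

$187,156.92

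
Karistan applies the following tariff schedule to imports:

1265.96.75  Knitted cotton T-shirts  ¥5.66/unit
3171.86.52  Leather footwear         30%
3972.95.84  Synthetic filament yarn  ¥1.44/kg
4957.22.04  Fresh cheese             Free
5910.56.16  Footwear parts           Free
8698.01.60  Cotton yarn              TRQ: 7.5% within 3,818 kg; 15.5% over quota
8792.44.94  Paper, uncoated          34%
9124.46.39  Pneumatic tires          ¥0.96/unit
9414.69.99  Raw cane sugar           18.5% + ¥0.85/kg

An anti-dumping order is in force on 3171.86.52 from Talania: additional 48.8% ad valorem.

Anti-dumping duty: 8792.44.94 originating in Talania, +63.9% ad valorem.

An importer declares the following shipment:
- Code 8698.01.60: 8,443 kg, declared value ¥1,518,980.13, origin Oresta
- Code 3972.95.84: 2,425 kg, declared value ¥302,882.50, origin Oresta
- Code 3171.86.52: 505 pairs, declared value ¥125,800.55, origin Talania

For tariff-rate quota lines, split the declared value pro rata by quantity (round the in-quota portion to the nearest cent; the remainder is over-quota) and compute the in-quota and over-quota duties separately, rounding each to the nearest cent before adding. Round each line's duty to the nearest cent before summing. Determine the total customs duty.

Line 1 (8698.01.60, Oresta, 8,443 kg, ¥1,518,980.13):
Code 8698.01.60 is under a tariff-rate quota (threshold 3,818 kg). In-quota: 3,818 kg at 7.5%; over-quota: 4,625 kg at 15.5%.
Pro-rata value split: in-quota = ¥1,518,980.13 × 3,818/8,443 = ¥686,896.38; over-quota = ¥1,518,980.13 − ¥686,896.38 = ¥832,083.75.
In-quota duty = ¥686,896.38 × 7.5% = ¥51,517.23. Over-quota duty = ¥832,083.75 × 15.5% = ¥128,972.98.
Line duty = ¥51,517.23 + ¥128,972.98 = ¥180,490.21.
Line 2 (3972.95.84, Oresta, 2,425 kg, ¥302,882.50):
Base rate for 3972.95.84 is ¥1.44/kg.
Duty = 2,425 × ¥1.44 = ¥3,492.00.
Line 3 (3171.86.52, Talania, 505 pairs, ¥125,800.55):
Base rate for 3171.86.52 is 30%.
Additional duty on 3171.86.52 from Talania: +48.8%. Applied ad valorem rate: 30% + 48.8% = 78.8%.
Duty = ¥125,800.55 × 78.8% = ¥99,130.83.
Total = ¥180,490.21 + ¥3,492.00 + ¥99,130.83 = ¥283,113.04.

¥283,113.04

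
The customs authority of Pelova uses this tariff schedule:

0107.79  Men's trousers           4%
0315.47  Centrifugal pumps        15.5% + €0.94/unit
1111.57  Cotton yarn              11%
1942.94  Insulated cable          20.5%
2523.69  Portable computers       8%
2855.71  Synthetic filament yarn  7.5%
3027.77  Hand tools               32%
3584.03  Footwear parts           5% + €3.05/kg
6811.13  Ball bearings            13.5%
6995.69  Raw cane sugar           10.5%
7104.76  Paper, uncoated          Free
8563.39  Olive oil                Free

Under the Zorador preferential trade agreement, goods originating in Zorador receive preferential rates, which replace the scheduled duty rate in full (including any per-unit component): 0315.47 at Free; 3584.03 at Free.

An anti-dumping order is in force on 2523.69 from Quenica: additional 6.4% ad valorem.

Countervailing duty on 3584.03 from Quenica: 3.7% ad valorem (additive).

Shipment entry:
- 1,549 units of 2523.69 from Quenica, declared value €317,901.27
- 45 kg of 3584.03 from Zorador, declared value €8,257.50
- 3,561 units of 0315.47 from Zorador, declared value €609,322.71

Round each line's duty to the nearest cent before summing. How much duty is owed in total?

€45,777.78

Line 1 (2523.69, Quenica, 1,549 units, €317,901.27):
Base rate for 2523.69 is 8%.
Additional duty on 2523.69 from Quenica: +6.4%. Applied ad valorem rate: 8% + 6.4% = 14.4%.
Duty = €317,901.27 × 14.4% = €45,777.78.
Line 2 (3584.03, Zorador, 45 kg, €8,257.50):
Base rate for 3584.03 is 5% + €3.05/kg.
Origin Zorador qualifies under the Pelova–Zorador agreement and 3584.03 is covered: preferential rate Free applies instead.
The additional-duty order on 3584.03 targets Quenica, not Zorador; it does not apply.
Duty = €8,257.50 × 0% = €0.00.
Line 3 (0315.47, Zorador, 3,561 units, €609,322.71):
Base rate for 0315.47 is 15.5% + €0.94/unit.
Origin Zorador qualifies under the Pelova–Zorador agreement and 0315.47 is covered: preferential rate Free applies instead.
Duty = €609,322.71 × 0% = €0.00.
Total = €45,777.78 + €0.00 + €0.00 = €45,777.78.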